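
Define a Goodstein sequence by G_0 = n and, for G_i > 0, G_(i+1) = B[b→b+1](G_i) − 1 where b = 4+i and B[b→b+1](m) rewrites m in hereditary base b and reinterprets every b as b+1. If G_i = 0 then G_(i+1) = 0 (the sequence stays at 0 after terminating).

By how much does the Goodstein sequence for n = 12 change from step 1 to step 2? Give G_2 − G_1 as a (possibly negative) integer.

step 0: 12 = 3·4; sub 5 for 4: 3·5; = 15; G_1 = 15−1 = 14
step 1: 14 = 2·5 + 4; sub 6 for 5: 2·6 + 4; = 16; G_2 = 16−1 = 15

1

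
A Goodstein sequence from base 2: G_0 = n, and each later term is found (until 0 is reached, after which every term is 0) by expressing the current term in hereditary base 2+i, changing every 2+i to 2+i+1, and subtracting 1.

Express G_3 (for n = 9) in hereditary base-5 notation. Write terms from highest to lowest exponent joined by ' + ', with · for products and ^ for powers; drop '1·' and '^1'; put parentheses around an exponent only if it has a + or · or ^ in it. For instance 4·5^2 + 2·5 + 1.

step 0: 9 = 2^(2 + 1) + 1; sub 3 for 2: 3^(3 + 1) + 1; = 82; G_1 = 82−1 = 81
step 1: 81 = 3^(3 + 1); sub 4 for 3: 4^(4 + 1); = 1024; G_2 = 1024−1 = 1023
step 2: 1023 = 3·4^4 + 3·4^3 + 3·4^2 + 3·4 + 3; sub 5 for 4: 3·5^5 + 3·5^3 + 3·5^2 + 3·5 + 3; = 9843; G_3 = 9843−1 = 9842
step 3: 9842 = 3·5^5 + 3·5^3 + 3·5^2 + 3·5 + 2; sub 6 for 5: 3·6^6 + 3·6^3 + 3·6^2 + 3·6 + 2; = 140744; G_4 = 140744−1 = 140743

3·5^5 + 3·5^3 + 3·5^2 + 3·5 + 2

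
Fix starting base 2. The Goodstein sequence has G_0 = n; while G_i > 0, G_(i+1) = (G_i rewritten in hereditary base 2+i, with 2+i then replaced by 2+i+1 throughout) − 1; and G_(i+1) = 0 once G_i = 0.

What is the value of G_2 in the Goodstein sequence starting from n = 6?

G_0 = 6. HB_2(6) = 2^2 + 2. Bump = 30. G_1 = 29.
G_1 = 29. HB_3(29) = 3^3 + 2. Bump = 258. G_2 = 257.
G_2 = 257. HB_4(257) = 4^4 + 1. Bump = 3126. G_3 = 3125.

257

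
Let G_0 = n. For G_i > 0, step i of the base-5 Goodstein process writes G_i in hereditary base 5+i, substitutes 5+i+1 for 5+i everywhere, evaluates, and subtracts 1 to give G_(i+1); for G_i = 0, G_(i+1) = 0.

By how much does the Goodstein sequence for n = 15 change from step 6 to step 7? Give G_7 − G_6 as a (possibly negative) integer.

1

G_0 = 15. HB_5(15) = 3·5. Bump = 18. G_1 = 17.
G_1 = 17. HB_6(17) = 2·6 + 5. Bump = 19. G_2 = 18.
G_2 = 18. HB_7(18) = 2·7 + 4. Bump = 20. G_3 = 19.
G_3 = 19. HB_8(19) = 2·8 + 3. Bump = 21. G_4 = 20.
G_4 = 20. HB_9(20) = 2·9 + 2. Bump = 22. G_5 = 21.
G_5 = 21. HB_10(21) = 2·10 + 1. Bump = 23. G_6 = 22.
G_6 = 22. HB_11(22) = 2·11. Bump = 24. G_7 = 23.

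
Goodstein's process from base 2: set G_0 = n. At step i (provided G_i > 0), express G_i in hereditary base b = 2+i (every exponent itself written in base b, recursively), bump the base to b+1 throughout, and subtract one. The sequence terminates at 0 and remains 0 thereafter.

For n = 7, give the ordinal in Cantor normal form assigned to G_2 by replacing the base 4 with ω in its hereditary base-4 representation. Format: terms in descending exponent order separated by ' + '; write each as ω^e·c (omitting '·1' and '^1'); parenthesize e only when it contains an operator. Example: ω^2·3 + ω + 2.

base 2: 7 = 2^2 + 2 + 1; at 3: 3^3 + 3 + 1 = 31; next = 30
base 3: 30 = 3^3 + 3; at 4: 4^4 + 4 = 260; next = 259
base 4: 259 = 4^4 + 3; at 5: 5^5 + 3 = 3128; next = 3127

ω^ω + 3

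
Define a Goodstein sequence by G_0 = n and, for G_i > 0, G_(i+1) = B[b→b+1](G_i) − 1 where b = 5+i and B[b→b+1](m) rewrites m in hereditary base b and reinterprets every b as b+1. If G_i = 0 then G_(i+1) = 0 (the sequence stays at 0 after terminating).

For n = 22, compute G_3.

31

G_0=22  [base 5] 4·5 + 2  →[5↦6]→  4·6 + 2 = 26  −1 ⇒ G_1=25
G_1=25  [base 6] 4·6 + 1  →[6↦7]→  4·7 + 1 = 29  −1 ⇒ G_2=28
G_2=28  [base 7] 4·7  →[7↦8]→  4·8 = 32  −1 ⇒ G_3=31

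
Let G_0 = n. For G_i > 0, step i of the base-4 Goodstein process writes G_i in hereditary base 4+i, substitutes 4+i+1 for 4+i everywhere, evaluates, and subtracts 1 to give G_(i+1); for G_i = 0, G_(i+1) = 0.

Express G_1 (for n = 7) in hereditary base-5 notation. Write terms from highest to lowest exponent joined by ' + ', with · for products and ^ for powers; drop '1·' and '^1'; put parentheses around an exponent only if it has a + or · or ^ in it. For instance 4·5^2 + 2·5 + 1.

5 + 2

i=0: 7 = 4 + 3 (b=4); 4→5: 5 + 3 = 8; 8−1 = 7
i=1: 7 = 5 + 2 (b=5); 5→6: 6 + 2 = 8; 8−1 = 7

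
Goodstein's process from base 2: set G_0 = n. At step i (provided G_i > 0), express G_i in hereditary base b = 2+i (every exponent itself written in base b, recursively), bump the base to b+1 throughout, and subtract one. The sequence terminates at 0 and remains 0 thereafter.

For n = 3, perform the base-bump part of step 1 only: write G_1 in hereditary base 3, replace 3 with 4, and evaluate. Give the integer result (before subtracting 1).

4

i=0: 3 = 2 + 1 (b=2); 2→3: 3 + 1 = 4; 4−1 = 3
i=1: 3 = 3 (b=3); 3→4: 4 = 4; 4−1 = 3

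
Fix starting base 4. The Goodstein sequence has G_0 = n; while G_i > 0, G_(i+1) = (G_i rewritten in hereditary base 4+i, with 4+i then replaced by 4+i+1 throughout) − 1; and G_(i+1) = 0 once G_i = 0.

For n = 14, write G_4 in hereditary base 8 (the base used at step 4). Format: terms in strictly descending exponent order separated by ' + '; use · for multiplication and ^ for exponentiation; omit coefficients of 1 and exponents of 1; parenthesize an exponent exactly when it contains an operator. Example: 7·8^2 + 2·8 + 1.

2·8 + 5

14 —HB4→ 3·4 + 2 —bump→ 3·5 + 2 = 17 —(−1)→ 16
16 —HB5→ 3·5 + 1 —bump→ 3·6 + 1 = 19 —(−1)→ 18
18 —HB6→ 3·6 —bump→ 3·7 = 21 —(−1)→ 20
20 —HB7→ 2·7 + 6 —bump→ 2·8 + 6 = 22 —(−1)→ 21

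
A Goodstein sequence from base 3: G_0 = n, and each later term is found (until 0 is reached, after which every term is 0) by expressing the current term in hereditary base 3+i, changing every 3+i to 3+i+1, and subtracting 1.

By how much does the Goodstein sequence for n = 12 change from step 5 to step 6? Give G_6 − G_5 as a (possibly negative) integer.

12 —HB3→ 3^2 + 3 —bump→ 4^2 + 4 = 20 —(−1)→ 19
19 —HB4→ 4^2 + 3 —bump→ 5^2 + 3 = 28 —(−1)→ 27
27 —HB5→ 5^2 + 2 —bump→ 6^2 + 2 = 38 —(−1)→ 37
37 —HB6→ 6^2 + 1 —bump→ 7^2 + 1 = 50 —(−1)→ 49
49 —HB7→ 7^2 —bump→ 8^2 = 64 —(−1)→ 63
63 —HB8→ 7·8 + 7 —bump→ 7·9 + 7 = 70 —(−1)→ 69

6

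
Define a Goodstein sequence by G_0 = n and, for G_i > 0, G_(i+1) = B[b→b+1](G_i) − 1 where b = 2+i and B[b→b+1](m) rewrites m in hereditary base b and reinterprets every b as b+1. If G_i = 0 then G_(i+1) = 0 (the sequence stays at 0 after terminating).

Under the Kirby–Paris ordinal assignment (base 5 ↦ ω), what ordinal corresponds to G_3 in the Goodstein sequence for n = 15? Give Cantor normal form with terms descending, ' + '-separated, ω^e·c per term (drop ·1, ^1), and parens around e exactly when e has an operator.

ω^(ω + 1) + ω^ω + 2

base 2: 15 = 2^(2 + 1) + 2^2 + 2 + 1; at 3: 3^(3 + 1) + 3^3 + 3 + 1 = 112; next = 111
base 3: 111 = 3^(3 + 1) + 3^3 + 3; at 4: 4^(4 + 1) + 4^4 + 4 = 1284; next = 1283
base 4: 1283 = 4^(4 + 1) + 4^4 + 3; at 5: 5^(5 + 1) + 5^5 + 3 = 18753; next = 18752
base 5: 18752 = 5^(5 + 1) + 5^5 + 2; at 6: 6^(6 + 1) + 6^6 + 2 = 326594; next = 326593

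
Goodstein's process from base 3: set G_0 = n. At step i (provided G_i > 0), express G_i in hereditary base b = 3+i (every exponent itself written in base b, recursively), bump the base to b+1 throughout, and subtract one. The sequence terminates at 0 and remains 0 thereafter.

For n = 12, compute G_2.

27

[0] 12 ≡ 3^2 + 3 (base 3). Lift 4: 20. −1: 19.
[1] 19 ≡ 4^2 + 3 (base 4). Lift 5: 28. −1: 27.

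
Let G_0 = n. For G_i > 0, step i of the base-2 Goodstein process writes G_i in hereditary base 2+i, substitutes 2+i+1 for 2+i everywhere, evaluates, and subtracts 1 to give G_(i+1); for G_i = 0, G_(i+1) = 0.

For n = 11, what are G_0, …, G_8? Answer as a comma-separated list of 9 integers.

11, 84, 1027, 15627, 279937, 5764801, 134217727, 2749609302, 70077777775

G_0 = 11. HB_2(11) = 2^(2 + 1) + 2 + 1. Bump = 85. G_1 = 84.
G_1 = 84. HB_3(84) = 3^(3 + 1) + 3. Bump = 1028. G_2 = 1027.
G_2 = 1027. HB_4(1027) = 4^(4 + 1) + 3. Bump = 15628. G_3 = 15627.
G_3 = 15627. HB_5(15627) = 5^(5 + 1) + 2. Bump = 279938. G_4 = 279937.
G_4 = 279937. HB_6(279937) = 6^(6 + 1) + 1. Bump = 5764802. G_5 = 5764801.
G_5 = 5764801. HB_7(5764801) = 7^(7 + 1). Bump = 134217728. G_6 = 134217727.
G_6 = 134217727. HB_8(134217727) = 7·8^8 + 7·8^7 + 7·8^6 + 7·8^5 + 7·8^4 + 7·8^3 + 7·8^2 + 7·8 + 7. Bump = 2749609303. G_7 = 2749609302.
G_7 = 2749609302. HB_9(2749609302) = 7·9^9 + 7·9^7 + 7·9^6 + 7·9^5 + 7·9^4 + 7·9^3 + 7·9^2 + 7·9 + 6. Bump = 70077777776. G_8 = 70077777775.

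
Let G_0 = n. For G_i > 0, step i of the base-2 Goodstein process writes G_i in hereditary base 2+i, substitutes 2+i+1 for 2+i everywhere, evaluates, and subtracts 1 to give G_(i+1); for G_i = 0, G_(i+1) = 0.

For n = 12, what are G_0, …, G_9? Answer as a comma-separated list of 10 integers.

12, 107, 1065, 15685, 280019, 5764910, 134217867, 3486784574, 100000000211, 3138428376974

12 —HB2→ 2^(2 + 1) + 2^2 —bump→ 3^(3 + 1) + 3^3 = 108 —(−1)→ 107
107 —HB3→ 3^(3 + 1) + 2·3^2 + 2·3 + 2 —bump→ 4^(4 + 1) + 2·4^2 + 2·4 + 2 = 1066 —(−1)→ 1065
1065 —HB4→ 4^(4 + 1) + 2·4^2 + 2·4 + 1 —bump→ 5^(5 + 1) + 2·5^2 + 2·5 + 1 = 15686 —(−1)→ 15685
15685 —HB5→ 5^(5 + 1) + 2·5^2 + 2·5 —bump→ 6^(6 + 1) + 2·6^2 + 2·6 = 280020 —(−1)→ 280019
280019 —HB6→ 6^(6 + 1) + 2·6^2 + 6 + 5 —bump→ 7^(7 + 1) + 2·7^2 + 7 + 5 = 5764911 —(−1)→ 5764910
5764910 —HB7→ 7^(7 + 1) + 2·7^2 + 7 + 4 —bump→ 8^(8 + 1) + 2·8^2 + 8 + 4 = 134217868 —(−1)→ 134217867
134217867 —HB8→ 8^(8 + 1) + 2·8^2 + 8 + 3 —bump→ 9^(9 + 1) + 2·9^2 + 9 + 3 = 3486784575 —(−1)→ 3486784574
3486784574 —HB9→ 9^(9 + 1) + 2·9^2 + 9 + 2 —bump→ 10^(10 + 1) + 2·10^2 + 10 + 2 = 100000000212 —(−1)→ 100000000211
100000000211 —HB10→ 10^(10 + 1) + 2·10^2 + 10 + 1 —bump→ 11^(11 + 1) + 2·11^2 + 11 + 1 = 3138428376975 —(−1)→ 3138428376974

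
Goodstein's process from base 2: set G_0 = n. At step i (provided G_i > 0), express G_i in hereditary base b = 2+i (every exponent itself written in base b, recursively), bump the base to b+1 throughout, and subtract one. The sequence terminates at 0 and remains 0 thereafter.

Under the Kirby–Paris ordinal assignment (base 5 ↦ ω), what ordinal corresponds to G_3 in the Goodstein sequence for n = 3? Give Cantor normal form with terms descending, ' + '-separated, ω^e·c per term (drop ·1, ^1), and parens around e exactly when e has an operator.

2

base 2: 3 = 2 + 1; at 3: 3 + 1 = 4; next = 3
base 3: 3 = 3; at 4: 4 = 4; next = 3
base 4: 3 = 3; at 5: 3 = 3; next = 2
base 5: 2 = 2; at 6: 2 = 2; next = 1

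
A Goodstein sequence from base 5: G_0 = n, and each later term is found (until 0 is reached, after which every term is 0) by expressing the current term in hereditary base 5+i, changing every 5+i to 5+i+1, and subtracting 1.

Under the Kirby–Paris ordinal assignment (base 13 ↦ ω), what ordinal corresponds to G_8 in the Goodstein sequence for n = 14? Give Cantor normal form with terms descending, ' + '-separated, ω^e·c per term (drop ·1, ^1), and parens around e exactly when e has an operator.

ω + 6

base 5: 14 = 2·5 + 4; at 6: 2·6 + 4 = 16; next = 15
base 6: 15 = 2·6 + 3; at 7: 2·7 + 3 = 17; next = 16
base 7: 16 = 2·7 + 2; at 8: 2·8 + 2 = 18; next = 17
base 8: 17 = 2·8 + 1; at 9: 2·9 + 1 = 19; next = 18
base 9: 18 = 2·9; at 10: 2·10 = 20; next = 19
base 10: 19 = 10 + 9; at 11: 11 + 9 = 20; next = 19
base 11: 19 = 11 + 8; at 12: 12 + 8 = 20; next = 19
base 12: 19 = 12 + 7; at 13: 13 + 7 = 20; next = 19
base 13: 19 = 13 + 6; at 14: 14 + 6 = 20; next = 19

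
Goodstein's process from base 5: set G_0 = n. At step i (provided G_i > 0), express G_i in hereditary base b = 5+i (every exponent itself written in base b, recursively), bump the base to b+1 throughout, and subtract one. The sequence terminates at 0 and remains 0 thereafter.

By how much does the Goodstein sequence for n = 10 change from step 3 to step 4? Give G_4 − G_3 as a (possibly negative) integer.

G_0 = 10. HB_5(10) = 2·5. Bump = 12. G_1 = 11.
G_1 = 11. HB_6(11) = 6 + 5. Bump = 12. G_2 = 11.
G_2 = 11. HB_7(11) = 7 + 4. Bump = 12. G_3 = 11.
G_3 = 11. HB_8(11) = 8 + 3. Bump = 12. G_4 = 11.

0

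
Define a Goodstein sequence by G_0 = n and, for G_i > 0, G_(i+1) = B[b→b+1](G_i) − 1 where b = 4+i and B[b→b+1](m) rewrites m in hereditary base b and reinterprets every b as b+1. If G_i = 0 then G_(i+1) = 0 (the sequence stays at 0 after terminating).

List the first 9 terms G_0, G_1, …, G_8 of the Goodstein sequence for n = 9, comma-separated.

9, 10, 11, 11, 11, 11, 11, 11, 11

(0) 9|_4 = 2·4 + 1 ↦ 2·5 + 1|_5 = 11 ⇒ 10
(1) 10|_5 = 2·5 ↦ 2·6|_6 = 12 ⇒ 11
(2) 11|_6 = 6 + 5 ↦ 7 + 5|_7 = 12 ⇒ 11
(3) 11|_7 = 7 + 4 ↦ 8 + 4|_8 = 12 ⇒ 11
(4) 11|_8 = 8 + 3 ↦ 9 + 3|_9 = 12 ⇒ 11
(5) 11|_9 = 9 + 2 ↦ 10 + 2|_10 = 12 ⇒ 11
(6) 11|_10 = 10 + 1 ↦ 11 + 1|_11 = 12 ⇒ 11
(7) 11|_11 = 11 ↦ 12|_12 = 12 ⇒ 11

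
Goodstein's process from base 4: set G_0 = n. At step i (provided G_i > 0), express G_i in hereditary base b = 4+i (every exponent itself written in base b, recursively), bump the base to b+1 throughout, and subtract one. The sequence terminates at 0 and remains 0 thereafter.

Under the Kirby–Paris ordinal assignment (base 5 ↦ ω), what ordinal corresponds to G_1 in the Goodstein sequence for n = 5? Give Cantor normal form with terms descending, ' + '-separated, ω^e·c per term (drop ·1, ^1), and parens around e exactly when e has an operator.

base 4: 5 = 4 + 1; at 5: 5 + 1 = 6; next = 5
base 5: 5 = 5; at 6: 6 = 6; next = 5

ω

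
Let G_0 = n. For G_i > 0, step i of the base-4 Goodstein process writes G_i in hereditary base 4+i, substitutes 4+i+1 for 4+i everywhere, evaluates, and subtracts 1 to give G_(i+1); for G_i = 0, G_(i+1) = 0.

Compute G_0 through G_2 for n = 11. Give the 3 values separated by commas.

11 —HB4→ 2·4 + 3 —bump→ 2·5 + 3 = 13 —(−1)→ 12
12 —HB5→ 2·5 + 2 —bump→ 2·6 + 2 = 14 —(−1)→ 13

11, 12, 13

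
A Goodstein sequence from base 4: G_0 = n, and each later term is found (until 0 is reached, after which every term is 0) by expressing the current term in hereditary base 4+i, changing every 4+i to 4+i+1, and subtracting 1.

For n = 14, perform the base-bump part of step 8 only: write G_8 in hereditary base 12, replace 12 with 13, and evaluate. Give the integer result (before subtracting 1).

G_0 = 14. HB_4(14) = 3·4 + 2. Bump = 17. G_1 = 16.
G_1 = 16. HB_5(16) = 3·5 + 1. Bump = 19. G_2 = 18.
G_2 = 18. HB_6(18) = 3·6. Bump = 21. G_3 = 20.
G_3 = 20. HB_7(20) = 2·7 + 6. Bump = 22. G_4 = 21.
G_4 = 21. HB_8(21) = 2·8 + 5. Bump = 23. G_5 = 22.
G_5 = 22. HB_9(22) = 2·9 + 4. Bump = 24. G_6 = 23.
G_6 = 23. HB_10(23) = 2·10 + 3. Bump = 25. G_7 = 24.
G_7 = 24. HB_11(24) = 2·11 + 2. Bump = 26. G_8 = 25.

27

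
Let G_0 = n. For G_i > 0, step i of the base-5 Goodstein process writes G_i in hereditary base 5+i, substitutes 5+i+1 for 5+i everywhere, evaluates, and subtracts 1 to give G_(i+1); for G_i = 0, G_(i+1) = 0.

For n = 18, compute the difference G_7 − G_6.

1

step 0: 18 = 3·5 + 3; sub 6 for 5: 3·6 + 3; = 21; G_1 = 21−1 = 20
step 1: 20 = 3·6 + 2; sub 7 for 6: 3·7 + 2; = 23; G_2 = 23−1 = 22
step 2: 22 = 3·7 + 1; sub 8 for 7: 3·8 + 1; = 25; G_3 = 25−1 = 24
step 3: 24 = 3·8; sub 9 for 8: 3·9; = 27; G_4 = 27−1 = 26
step 4: 26 = 2·9 + 8; sub 10 for 9: 2·10 + 8; = 28; G_5 = 28−1 = 27
step 5: 27 = 2·10 + 7; sub 11 for 10: 2·11 + 7; = 29; G_6 = 29−1 = 28
step 6: 28 = 2·11 + 6; sub 12 for 11: 2·12 + 6; = 30; G_7 = 30−1 = 29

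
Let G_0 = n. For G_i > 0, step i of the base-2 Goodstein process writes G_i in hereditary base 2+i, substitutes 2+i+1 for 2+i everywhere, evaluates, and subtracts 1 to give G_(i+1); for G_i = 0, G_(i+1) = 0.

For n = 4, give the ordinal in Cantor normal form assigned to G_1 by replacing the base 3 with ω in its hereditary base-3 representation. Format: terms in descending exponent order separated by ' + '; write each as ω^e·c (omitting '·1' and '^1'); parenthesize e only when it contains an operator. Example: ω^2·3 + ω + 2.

ω^2·2 + ω·2 + 2

G_0 = 4. HB_2(4) = 2^2. Bump = 27. G_1 = 26.
G_1 = 26. HB_3(26) = 2·3^2 + 2·3 + 2. Bump = 42. G_2 = 41.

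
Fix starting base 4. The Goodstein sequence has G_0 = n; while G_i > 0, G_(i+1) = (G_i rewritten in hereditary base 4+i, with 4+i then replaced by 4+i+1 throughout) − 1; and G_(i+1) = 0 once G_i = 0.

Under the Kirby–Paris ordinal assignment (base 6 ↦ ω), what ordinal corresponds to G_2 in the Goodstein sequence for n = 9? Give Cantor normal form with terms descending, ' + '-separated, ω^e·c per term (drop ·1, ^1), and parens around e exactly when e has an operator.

ω + 5

base 4: 9 = 2·4 + 1; at 5: 2·5 + 1 = 11; next = 10
base 5: 10 = 2·5; at 6: 2·6 = 12; next = 11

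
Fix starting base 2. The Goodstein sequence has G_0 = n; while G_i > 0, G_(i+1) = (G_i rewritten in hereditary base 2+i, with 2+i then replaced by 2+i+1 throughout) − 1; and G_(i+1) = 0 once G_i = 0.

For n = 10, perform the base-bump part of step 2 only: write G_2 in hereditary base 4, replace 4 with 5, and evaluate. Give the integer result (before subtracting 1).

step 0: 10 = 2^(2 + 1) + 2; sub 3 for 2: 3^(3 + 1) + 3; = 84; G_1 = 84−1 = 83
step 1: 83 = 3^(3 + 1) + 2; sub 4 for 3: 4^(4 + 1) + 2; = 1026; G_2 = 1026−1 = 1025
step 2: 1025 = 4^(4 + 1) + 1; sub 5 for 4: 5^(5 + 1) + 1; = 15626; G_3 = 15626−1 = 15625

15626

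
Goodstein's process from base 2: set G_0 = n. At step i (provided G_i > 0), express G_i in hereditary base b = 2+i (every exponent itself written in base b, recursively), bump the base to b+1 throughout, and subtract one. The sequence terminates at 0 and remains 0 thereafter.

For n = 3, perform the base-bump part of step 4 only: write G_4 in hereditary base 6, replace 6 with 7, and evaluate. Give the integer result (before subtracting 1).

1

base 2: 3 = 2 + 1; at 3: 3 + 1 = 4; next = 3
base 3: 3 = 3; at 4: 4 = 4; next = 3
base 4: 3 = 3; at 5: 3 = 3; next = 2
base 5: 2 = 2; at 6: 2 = 2; next = 1
base 6: 1 = 1; at 7: 1 = 1; next = 0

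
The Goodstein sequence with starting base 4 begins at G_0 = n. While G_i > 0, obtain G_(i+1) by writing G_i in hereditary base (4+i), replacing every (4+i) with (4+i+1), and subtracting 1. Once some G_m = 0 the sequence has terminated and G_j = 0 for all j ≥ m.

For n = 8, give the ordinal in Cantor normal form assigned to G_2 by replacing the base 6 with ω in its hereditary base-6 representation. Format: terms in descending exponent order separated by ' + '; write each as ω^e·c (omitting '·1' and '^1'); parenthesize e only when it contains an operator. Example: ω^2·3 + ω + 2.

(0) 8|_4 = 2·4 ↦ 2·5|_5 = 10 ⇒ 9
(1) 9|_5 = 5 + 4 ↦ 6 + 4|_6 = 10 ⇒ 9

ω + 3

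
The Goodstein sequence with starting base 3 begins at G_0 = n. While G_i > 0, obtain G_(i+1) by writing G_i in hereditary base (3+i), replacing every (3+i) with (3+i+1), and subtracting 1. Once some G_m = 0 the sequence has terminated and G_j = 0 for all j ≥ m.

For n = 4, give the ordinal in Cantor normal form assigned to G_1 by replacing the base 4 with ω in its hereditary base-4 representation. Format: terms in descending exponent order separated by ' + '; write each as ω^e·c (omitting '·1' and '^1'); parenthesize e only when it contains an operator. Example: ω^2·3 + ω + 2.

G_0=4  [base 3] 3 + 1  →[3↦4]→  4 + 1 = 5  −1 ⇒ G_1=4
G_1=4  [base 4] 4  →[4↦5]→  5 = 5  −1 ⇒ G_2=4

ω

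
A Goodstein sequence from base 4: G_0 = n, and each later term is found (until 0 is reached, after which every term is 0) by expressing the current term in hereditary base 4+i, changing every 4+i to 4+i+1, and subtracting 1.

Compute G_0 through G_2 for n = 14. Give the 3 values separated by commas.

14, 16, 18

G_0 = 14. HB_4(14) = 3·4 + 2. Bump = 17. G_1 = 16.
G_1 = 16. HB_5(16) = 3·5 + 1. Bump = 19. G_2 = 18.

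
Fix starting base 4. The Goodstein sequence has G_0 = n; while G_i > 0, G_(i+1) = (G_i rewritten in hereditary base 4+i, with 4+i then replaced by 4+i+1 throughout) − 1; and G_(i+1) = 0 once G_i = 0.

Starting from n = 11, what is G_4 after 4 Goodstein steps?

G_0=11  [base 4] 2·4 + 3  →[4↦5]→  2·5 + 3 = 13  −1 ⇒ G_1=12
G_1=12  [base 5] 2·5 + 2  →[5↦6]→  2·6 + 2 = 14  −1 ⇒ G_2=13
G_2=13  [base 6] 2·6 + 1  →[6↦7]→  2·7 + 1 = 15  −1 ⇒ G_3=14
G_3=14  [base 7] 2·7  →[7↦8]→  2·8 = 16  −1 ⇒ G_4=15
G_4=15  [base 8] 8 + 7  →[8↦9]→  9 + 7 = 16  −1 ⇒ G_5=15

15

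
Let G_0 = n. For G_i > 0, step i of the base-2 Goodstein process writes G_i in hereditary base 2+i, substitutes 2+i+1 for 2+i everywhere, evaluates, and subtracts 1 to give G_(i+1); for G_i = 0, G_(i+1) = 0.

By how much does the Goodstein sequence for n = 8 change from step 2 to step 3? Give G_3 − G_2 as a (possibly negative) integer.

5757

G_0 = 8. HB_2(8) = 2^(2 + 1). Bump = 81. G_1 = 80.
G_1 = 80. HB_3(80) = 2·3^3 + 2·3^2 + 2·3 + 2. Bump = 554. G_2 = 553.
G_2 = 553. HB_4(553) = 2·4^4 + 2·4^2 + 2·4 + 1. Bump = 6311. G_3 = 6310.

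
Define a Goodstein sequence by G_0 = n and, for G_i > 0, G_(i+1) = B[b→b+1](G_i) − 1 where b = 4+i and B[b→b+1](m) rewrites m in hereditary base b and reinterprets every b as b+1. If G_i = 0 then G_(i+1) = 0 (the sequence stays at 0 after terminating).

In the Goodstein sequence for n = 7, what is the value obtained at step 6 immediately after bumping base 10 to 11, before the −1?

(0) 7|_4 = 4 + 3 ↦ 5 + 3|_5 = 8 ⇒ 7
(1) 7|_5 = 5 + 2 ↦ 6 + 2|_6 = 8 ⇒ 7
(2) 7|_6 = 6 + 1 ↦ 7 + 1|_7 = 8 ⇒ 7
(3) 7|_7 = 7 ↦ 8|_8 = 8 ⇒ 7
(4) 7|_8 = 7 ↦ 7|_9 = 7 ⇒ 6
(5) 6|_9 = 6 ↦ 6|_10 = 6 ⇒ 5

5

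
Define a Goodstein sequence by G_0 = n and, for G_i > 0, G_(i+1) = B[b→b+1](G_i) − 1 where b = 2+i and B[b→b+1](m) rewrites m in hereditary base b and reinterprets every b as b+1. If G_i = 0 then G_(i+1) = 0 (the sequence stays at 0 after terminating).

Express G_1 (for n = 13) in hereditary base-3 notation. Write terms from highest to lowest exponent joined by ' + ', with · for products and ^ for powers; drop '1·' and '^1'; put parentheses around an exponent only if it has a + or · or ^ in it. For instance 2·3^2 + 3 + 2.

3^(3 + 1) + 3^3

base 2: 13 = 2^(2 + 1) + 2^2 + 1; at 3: 3^(3 + 1) + 3^3 + 1 = 109; next = 108
base 3: 108 = 3^(3 + 1) + 3^3; at 4: 4^(4 + 1) + 4^4 = 1280; next = 1279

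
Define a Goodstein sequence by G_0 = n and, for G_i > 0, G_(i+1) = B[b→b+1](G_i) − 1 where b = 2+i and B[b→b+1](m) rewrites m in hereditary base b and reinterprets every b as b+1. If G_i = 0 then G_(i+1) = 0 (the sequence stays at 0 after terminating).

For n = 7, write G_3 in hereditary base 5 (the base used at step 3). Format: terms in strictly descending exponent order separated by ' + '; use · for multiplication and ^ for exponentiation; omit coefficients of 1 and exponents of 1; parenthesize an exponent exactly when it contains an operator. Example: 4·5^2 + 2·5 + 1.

5^5 + 2

base 2: 7 = 2^2 + 2 + 1; at 3: 3^3 + 3 + 1 = 31; next = 30
base 3: 30 = 3^3 + 3; at 4: 4^4 + 4 = 260; next = 259
base 4: 259 = 4^4 + 3; at 5: 5^5 + 3 = 3128; next = 3127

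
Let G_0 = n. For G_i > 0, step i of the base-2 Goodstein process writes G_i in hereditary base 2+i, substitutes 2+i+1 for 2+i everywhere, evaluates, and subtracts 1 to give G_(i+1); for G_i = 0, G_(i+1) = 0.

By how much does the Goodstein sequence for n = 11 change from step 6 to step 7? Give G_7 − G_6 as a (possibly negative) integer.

2615391575

base 2: 11 = 2^(2 + 1) + 2 + 1; at 3: 3^(3 + 1) + 3 + 1 = 85; next = 84
base 3: 84 = 3^(3 + 1) + 3; at 4: 4^(4 + 1) + 4 = 1028; next = 1027
base 4: 1027 = 4^(4 + 1) + 3; at 5: 5^(5 + 1) + 3 = 15628; next = 15627
base 5: 15627 = 5^(5 + 1) + 2; at 6: 6^(6 + 1) + 2 = 279938; next = 279937
base 6: 279937 = 6^(6 + 1) + 1; at 7: 7^(7 + 1) + 1 = 5764802; next = 5764801
base 7: 5764801 = 7^(7 + 1); at 8: 8^(8 + 1) = 134217728; next = 134217727
base 8: 134217727 = 7·8^8 + 7·8^7 + 7·8^6 + 7·8^5 + 7·8^4 + 7·8^3 + 7·8^2 + 7·8 + 7; at 9: 7·9^9 + 7·9^7 + 7·9^6 + 7·9^5 + 7·9^4 + 7·9^3 + 7·9^2 + 7·9 + 7 = 2749609303; next = 2749609302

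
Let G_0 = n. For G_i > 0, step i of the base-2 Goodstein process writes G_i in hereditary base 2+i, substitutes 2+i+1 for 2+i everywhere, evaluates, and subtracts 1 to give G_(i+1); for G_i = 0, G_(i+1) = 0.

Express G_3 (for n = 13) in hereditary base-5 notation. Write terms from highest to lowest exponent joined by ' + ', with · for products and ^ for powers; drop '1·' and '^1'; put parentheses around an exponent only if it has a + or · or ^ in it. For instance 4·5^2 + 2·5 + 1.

5^(5 + 1) + 3·5^3 + 3·5^2 + 3·5 + 2

G_0=13  [base 2] 2^(2 + 1) + 2^2 + 1  →[2↦3]→  3^(3 + 1) + 3^3 + 1 = 109  −1 ⇒ G_1=108
G_1=108  [base 3] 3^(3 + 1) + 3^3  →[3↦4]→  4^(4 + 1) + 4^4 = 1280  −1 ⇒ G_2=1279
G_2=1279  [base 4] 4^(4 + 1) + 3·4^3 + 3·4^2 + 3·4 + 3  →[4↦5]→  5^(5 + 1) + 3·5^3 + 3·5^2 + 3·5 + 3 = 16093  −1 ⇒ G_3=16092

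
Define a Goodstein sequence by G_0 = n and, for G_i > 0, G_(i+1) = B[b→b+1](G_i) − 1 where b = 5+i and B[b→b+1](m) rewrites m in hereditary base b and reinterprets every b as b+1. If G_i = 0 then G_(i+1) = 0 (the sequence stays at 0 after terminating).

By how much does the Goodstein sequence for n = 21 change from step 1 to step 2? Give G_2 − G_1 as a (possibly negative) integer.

3

21 —HB5→ 4·5 + 1 —bump→ 4·6 + 1 = 25 —(−1)→ 24
24 —HB6→ 4·6 —bump→ 4·7 = 28 —(−1)→ 27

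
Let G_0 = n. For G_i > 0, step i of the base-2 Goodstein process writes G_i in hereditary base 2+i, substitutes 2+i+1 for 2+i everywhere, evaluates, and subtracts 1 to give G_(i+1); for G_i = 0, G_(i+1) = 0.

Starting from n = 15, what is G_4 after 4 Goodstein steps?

326593

base 2: 15 = 2^(2 + 1) + 2^2 + 2 + 1; at 3: 3^(3 + 1) + 3^3 + 3 + 1 = 112; next = 111
base 3: 111 = 3^(3 + 1) + 3^3 + 3; at 4: 4^(4 + 1) + 4^4 + 4 = 1284; next = 1283
base 4: 1283 = 4^(4 + 1) + 4^4 + 3; at 5: 5^(5 + 1) + 5^5 + 3 = 18753; next = 18752
base 5: 18752 = 5^(5 + 1) + 5^5 + 2; at 6: 6^(6 + 1) + 6^6 + 2 = 326594; next = 326593
base 6: 326593 = 6^(6 + 1) + 6^6 + 1; at 7: 7^(7 + 1) + 7^7 + 1 = 6588345; next = 6588344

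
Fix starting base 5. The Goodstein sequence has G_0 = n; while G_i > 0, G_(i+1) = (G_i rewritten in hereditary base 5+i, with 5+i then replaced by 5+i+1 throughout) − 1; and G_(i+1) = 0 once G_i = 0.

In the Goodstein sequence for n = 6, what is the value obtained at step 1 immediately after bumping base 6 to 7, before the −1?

base 5: 6 = 5 + 1; at 6: 6 + 1 = 7; next = 6
base 6: 6 = 6; at 7: 7 = 7; next = 6

7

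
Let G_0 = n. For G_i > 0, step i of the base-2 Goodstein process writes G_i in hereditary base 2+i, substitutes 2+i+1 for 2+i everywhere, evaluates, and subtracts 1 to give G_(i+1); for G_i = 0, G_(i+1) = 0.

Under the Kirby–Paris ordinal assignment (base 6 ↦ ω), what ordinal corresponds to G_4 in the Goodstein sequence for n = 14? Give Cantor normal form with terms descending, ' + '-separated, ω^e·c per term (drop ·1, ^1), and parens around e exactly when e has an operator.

step 0: 14 = 2^(2 + 1) + 2^2 + 2; sub 3 for 2: 3^(3 + 1) + 3^3 + 3; = 111; G_1 = 111−1 = 110
step 1: 110 = 3^(3 + 1) + 3^3 + 2; sub 4 for 3: 4^(4 + 1) + 4^4 + 2; = 1282; G_2 = 1282−1 = 1281
step 2: 1281 = 4^(4 + 1) + 4^4 + 1; sub 5 for 4: 5^(5 + 1) + 5^5 + 1; = 18751; G_3 = 18751−1 = 18750
step 3: 18750 = 5^(5 + 1) + 5^5; sub 6 for 5: 6^(6 + 1) + 6^6; = 326592; G_4 = 326592−1 = 326591
step 4: 326591 = 6^(6 + 1) + 5·6^5 + 5·6^4 + 5·6^3 + 5·6^2 + 5·6 + 5; sub 7 for 6: 7^(7 + 1) + 5·7^5 + 5·7^4 + 5·7^3 + 5·7^2 + 5·7 + 5; = 5862841; G_5 = 5862841−1 = 5862840

ω^(ω + 1) + ω^5·5 + ω^4·5 + ω^3·5 + ω^2·5 + ω·5 + 5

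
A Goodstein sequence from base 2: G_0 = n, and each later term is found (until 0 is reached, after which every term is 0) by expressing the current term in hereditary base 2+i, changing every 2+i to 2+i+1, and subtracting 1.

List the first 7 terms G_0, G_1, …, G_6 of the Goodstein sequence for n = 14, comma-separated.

step 0: 14 = 2^(2 + 1) + 2^2 + 2; sub 3 for 2: 3^(3 + 1) + 3^3 + 3; = 111; G_1 = 111−1 = 110
step 1: 110 = 3^(3 + 1) + 3^3 + 2; sub 4 for 3: 4^(4 + 1) + 4^4 + 2; = 1282; G_2 = 1282−1 = 1281
step 2: 1281 = 4^(4 + 1) + 4^4 + 1; sub 5 for 4: 5^(5 + 1) + 5^5 + 1; = 18751; G_3 = 18751−1 = 18750
step 3: 18750 = 5^(5 + 1) + 5^5; sub 6 for 5: 6^(6 + 1) + 6^6; = 326592; G_4 = 326592−1 = 326591
step 4: 326591 = 6^(6 + 1) + 5·6^5 + 5·6^4 + 5·6^3 + 5·6^2 + 5·6 + 5; sub 7 for 6: 7^(7 + 1) + 5·7^5 + 5·7^4 + 5·7^3 + 5·7^2 + 5·7 + 5; = 5862841; G_5 = 5862841−1 = 5862840
step 5: 5862840 = 7^(7 + 1) + 5·7^5 + 5·7^4 + 5·7^3 + 5·7^2 + 5·7 + 4; sub 8 for 7: 8^(8 + 1) + 5·8^5 + 5·8^4 + 5·8^3 + 5·8^2 + 5·8 + 4; = 134404972; G_6 = 134404972−1 = 134404971

14, 110, 1281, 18750, 326591, 5862840, 134404971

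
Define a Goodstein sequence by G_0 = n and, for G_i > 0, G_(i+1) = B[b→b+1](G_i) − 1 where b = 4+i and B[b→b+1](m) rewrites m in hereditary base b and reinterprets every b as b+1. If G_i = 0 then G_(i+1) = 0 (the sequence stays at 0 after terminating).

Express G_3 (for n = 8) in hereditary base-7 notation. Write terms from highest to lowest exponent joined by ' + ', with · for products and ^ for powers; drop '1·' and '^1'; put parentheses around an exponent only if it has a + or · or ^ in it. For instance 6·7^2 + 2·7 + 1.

7 + 2

i=0: 8 = 2·4 (b=4); 4→5: 2·5 = 10; 10−1 = 9
i=1: 9 = 5 + 4 (b=5); 5→6: 6 + 4 = 10; 10−1 = 9
i=2: 9 = 6 + 3 (b=6); 6→7: 7 + 3 = 10; 10−1 = 9
i=3: 9 = 7 + 2 (b=7); 7→8: 8 + 2 = 10; 10−1 = 9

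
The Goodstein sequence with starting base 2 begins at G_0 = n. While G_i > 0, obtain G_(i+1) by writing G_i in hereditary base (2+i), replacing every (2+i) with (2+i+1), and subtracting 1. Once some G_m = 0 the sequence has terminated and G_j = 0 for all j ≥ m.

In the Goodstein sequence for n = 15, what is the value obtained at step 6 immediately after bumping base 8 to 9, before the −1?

3524450281

i=0: 15 = 2^(2 + 1) + 2^2 + 2 + 1 (b=2); 2→3: 3^(3 + 1) + 3^3 + 3 + 1 = 112; 112−1 = 111
i=1: 111 = 3^(3 + 1) + 3^3 + 3 (b=3); 3→4: 4^(4 + 1) + 4^4 + 4 = 1284; 1284−1 = 1283
i=2: 1283 = 4^(4 + 1) + 4^4 + 3 (b=4); 4→5: 5^(5 + 1) + 5^5 + 3 = 18753; 18753−1 = 18752
i=3: 18752 = 5^(5 + 1) + 5^5 + 2 (b=5); 5→6: 6^(6 + 1) + 6^6 + 2 = 326594; 326594−1 = 326593
i=4: 326593 = 6^(6 + 1) + 6^6 + 1 (b=6); 6→7: 7^(7 + 1) + 7^7 + 1 = 6588345; 6588345−1 = 6588344
i=5: 6588344 = 7^(7 + 1) + 7^7 (b=7); 7→8: 8^(8 + 1) + 8^8 = 150994944; 150994944−1 = 150994943
i=6: 150994943 = 8^(8 + 1) + 7·8^7 + 7·8^6 + 7·8^5 + 7·8^4 + 7·8^3 + 7·8^2 + 7·8 + 7 (b=8); 8→9: 9^(9 + 1) + 7·9^7 + 7·9^6 + 7·9^5 + 7·9^4 + 7·9^3 + 7·9^2 + 7·9 + 7 = 3524450281; 3524450281−1 = 3524450280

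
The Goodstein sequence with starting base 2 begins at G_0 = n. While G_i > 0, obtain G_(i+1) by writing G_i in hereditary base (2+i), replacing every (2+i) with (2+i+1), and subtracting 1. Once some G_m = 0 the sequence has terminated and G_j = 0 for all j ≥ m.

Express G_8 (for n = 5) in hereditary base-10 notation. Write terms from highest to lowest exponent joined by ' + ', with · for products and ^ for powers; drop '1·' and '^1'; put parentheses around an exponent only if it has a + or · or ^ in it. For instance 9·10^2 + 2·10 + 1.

step 0: 5 = 2^2 + 1; sub 3 for 2: 3^3 + 1; = 28; G_1 = 28−1 = 27
step 1: 27 = 3^3; sub 4 for 3: 4^4; = 256; G_2 = 256−1 = 255
step 2: 255 = 3·4^3 + 3·4^2 + 3·4 + 3; sub 5 for 4: 3·5^3 + 3·5^2 + 3·5 + 3; = 468; G_3 = 468−1 = 467
step 3: 467 = 3·5^3 + 3·5^2 + 3·5 + 2; sub 6 for 5: 3·6^3 + 3·6^2 + 3·6 + 2; = 776; G_4 = 776−1 = 775
step 4: 775 = 3·6^3 + 3·6^2 + 3·6 + 1; sub 7 for 6: 3·7^3 + 3·7^2 + 3·7 + 1; = 1198; G_5 = 1198−1 = 1197
step 5: 1197 = 3·7^3 + 3·7^2 + 3·7; sub 8 for 7: 3·8^3 + 3·8^2 + 3·8; = 1752; G_6 = 1752−1 = 1751
step 6: 1751 = 3·8^3 + 3·8^2 + 2·8 + 7; sub 9 for 8: 3·9^3 + 3·9^2 + 2·9 + 7; = 2455; G_7 = 2455−1 = 2454
step 7: 2454 = 3·9^3 + 3·9^2 + 2·9 + 6; sub 10 for 9: 3·10^3 + 3·10^2 + 2·10 + 6; = 3326; G_8 = 3326−1 = 3325

3·10^3 + 3·10^2 + 2·10 + 5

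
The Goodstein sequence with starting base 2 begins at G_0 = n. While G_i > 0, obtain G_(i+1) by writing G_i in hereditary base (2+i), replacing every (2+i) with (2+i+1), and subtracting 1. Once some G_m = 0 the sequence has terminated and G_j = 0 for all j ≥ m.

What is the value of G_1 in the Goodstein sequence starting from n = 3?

3

i=0: 3 = 2 + 1 (b=2); 2→3: 3 + 1 = 4; 4−1 = 3
i=1: 3 = 3 (b=3); 3→4: 4 = 4; 4−1 = 3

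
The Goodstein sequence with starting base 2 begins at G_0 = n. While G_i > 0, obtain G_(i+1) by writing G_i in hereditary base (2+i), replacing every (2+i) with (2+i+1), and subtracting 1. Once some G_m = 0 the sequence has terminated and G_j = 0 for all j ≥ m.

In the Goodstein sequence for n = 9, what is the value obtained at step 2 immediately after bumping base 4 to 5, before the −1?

[0] 9 ≡ 2^(2 + 1) + 1 (base 2). Lift 3: 82. −1: 81.
[1] 81 ≡ 3^(3 + 1) (base 3). Lift 4: 1024. −1: 1023.
[2] 1023 ≡ 3·4^4 + 3·4^3 + 3·4^2 + 3·4 + 3 (base 4). Lift 5: 9843. −1: 9842.

9843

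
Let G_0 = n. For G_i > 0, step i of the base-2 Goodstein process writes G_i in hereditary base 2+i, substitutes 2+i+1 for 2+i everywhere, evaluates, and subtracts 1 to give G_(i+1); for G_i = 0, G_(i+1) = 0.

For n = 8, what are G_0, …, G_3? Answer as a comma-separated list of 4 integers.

8, 80, 553, 6310

i=0: 8 = 2^(2 + 1) (b=2); 2→3: 3^(3 + 1) = 81; 81−1 = 80
i=1: 80 = 2·3^3 + 2·3^2 + 2·3 + 2 (b=3); 3→4: 2·4^4 + 2·4^2 + 2·4 + 2 = 554; 554−1 = 553
i=2: 553 = 2·4^4 + 2·4^2 + 2·4 + 1 (b=4); 4→5: 2·5^5 + 2·5^2 + 2·5 + 1 = 6311; 6311−1 = 6310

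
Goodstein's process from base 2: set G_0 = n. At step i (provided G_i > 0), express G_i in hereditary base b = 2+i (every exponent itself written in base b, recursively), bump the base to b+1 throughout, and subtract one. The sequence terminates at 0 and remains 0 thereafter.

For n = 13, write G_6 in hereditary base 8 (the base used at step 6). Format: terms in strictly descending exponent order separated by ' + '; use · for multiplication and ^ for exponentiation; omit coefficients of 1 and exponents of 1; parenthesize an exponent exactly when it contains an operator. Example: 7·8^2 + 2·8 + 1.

8^(8 + 1) + 3·8^3 + 3·8^2 + 2·8 + 7

[0] 13 ≡ 2^(2 + 1) + 2^2 + 1 (base 2). Lift 3: 109. −1: 108.
[1] 108 ≡ 3^(3 + 1) + 3^3 (base 3). Lift 4: 1280. −1: 1279.
[2] 1279 ≡ 4^(4 + 1) + 3·4^3 + 3·4^2 + 3·4 + 3 (base 4). Lift 5: 16093. −1: 16092.
[3] 16092 ≡ 5^(5 + 1) + 3·5^3 + 3·5^2 + 3·5 + 2 (base 5). Lift 6: 280712. −1: 280711.
[4] 280711 ≡ 6^(6 + 1) + 3·6^3 + 3·6^2 + 3·6 + 1 (base 6). Lift 7: 5765999. −1: 5765998.
[5] 5765998 ≡ 7^(7 + 1) + 3·7^3 + 3·7^2 + 3·7 (base 7). Lift 8: 134219480. −1: 134219479.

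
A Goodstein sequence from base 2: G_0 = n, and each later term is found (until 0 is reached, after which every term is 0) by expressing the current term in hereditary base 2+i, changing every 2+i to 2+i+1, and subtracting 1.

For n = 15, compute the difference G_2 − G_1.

base 2: 15 = 2^(2 + 1) + 2^2 + 2 + 1; at 3: 3^(3 + 1) + 3^3 + 3 + 1 = 112; next = 111
base 3: 111 = 3^(3 + 1) + 3^3 + 3; at 4: 4^(4 + 1) + 4^4 + 4 = 1284; next = 1283

1172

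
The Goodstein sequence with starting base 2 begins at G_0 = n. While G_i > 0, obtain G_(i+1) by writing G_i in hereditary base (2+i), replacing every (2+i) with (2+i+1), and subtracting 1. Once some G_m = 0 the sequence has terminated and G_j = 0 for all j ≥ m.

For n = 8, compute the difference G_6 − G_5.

31907376

[0] 8 ≡ 2^(2 + 1) (base 2). Lift 3: 81. −1: 80.
[1] 80 ≡ 2·3^3 + 2·3^2 + 2·3 + 2 (base 3). Lift 4: 554. −1: 553.
[2] 553 ≡ 2·4^4 + 2·4^2 + 2·4 + 1 (base 4). Lift 5: 6311. −1: 6310.
[3] 6310 ≡ 2·5^5 + 2·5^2 + 2·5 (base 5). Lift 6: 93396. −1: 93395.
[4] 93395 ≡ 2·6^6 + 2·6^2 + 6 + 5 (base 6). Lift 7: 1647196. −1: 1647195.
[5] 1647195 ≡ 2·7^7 + 2·7^2 + 7 + 4 (base 7). Lift 8: 33554572. −1: 33554571.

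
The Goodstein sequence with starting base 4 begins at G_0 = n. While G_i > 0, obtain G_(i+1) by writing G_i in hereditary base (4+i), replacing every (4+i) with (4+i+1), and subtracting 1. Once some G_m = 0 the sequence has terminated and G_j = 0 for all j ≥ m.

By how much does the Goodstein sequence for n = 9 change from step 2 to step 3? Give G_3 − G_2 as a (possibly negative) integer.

0

[0] 9 ≡ 2·4 + 1 (base 4). Lift 5: 11. −1: 10.
[1] 10 ≡ 2·5 (base 5). Lift 6: 12. −1: 11.
[2] 11 ≡ 6 + 5 (base 6). Lift 7: 12. −1: 11.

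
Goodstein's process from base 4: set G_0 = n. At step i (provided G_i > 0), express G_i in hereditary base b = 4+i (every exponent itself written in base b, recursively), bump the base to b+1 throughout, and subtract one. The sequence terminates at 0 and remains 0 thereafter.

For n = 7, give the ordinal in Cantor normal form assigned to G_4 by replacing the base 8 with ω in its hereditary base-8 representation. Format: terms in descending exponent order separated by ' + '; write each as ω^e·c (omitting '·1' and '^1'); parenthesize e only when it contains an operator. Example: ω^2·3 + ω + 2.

step 0: 7 = 4 + 3; sub 5 for 4: 5 + 3; = 8; G_1 = 8−1 = 7
step 1: 7 = 5 + 2; sub 6 for 5: 6 + 2; = 8; G_2 = 8−1 = 7
step 2: 7 = 6 + 1; sub 7 for 6: 7 + 1; = 8; G_3 = 8−1 = 7
step 3: 7 = 7; sub 8 for 7: 8; = 8; G_4 = 8−1 = 7
step 4: 7 = 7; sub 9 for 8: 7; = 7; G_5 = 7−1 = 6

7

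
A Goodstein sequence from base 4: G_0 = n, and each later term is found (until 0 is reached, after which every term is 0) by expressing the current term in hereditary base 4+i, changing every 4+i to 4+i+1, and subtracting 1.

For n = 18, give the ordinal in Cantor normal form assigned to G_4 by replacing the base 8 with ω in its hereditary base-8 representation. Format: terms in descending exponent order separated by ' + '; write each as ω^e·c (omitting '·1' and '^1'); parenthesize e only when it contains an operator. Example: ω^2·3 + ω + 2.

G_0=18  [base 4] 4^2 + 2  →[4↦5]→  5^2 + 2 = 27  −1 ⇒ G_1=26
G_1=26  [base 5] 5^2 + 1  →[5↦6]→  6^2 + 1 = 37  −1 ⇒ G_2=36
G_2=36  [base 6] 6^2  →[6↦7]→  7^2 = 49  −1 ⇒ G_3=48
G_3=48  [base 7] 6·7 + 6  →[7↦8]→  6·8 + 6 = 54  −1 ⇒ G_4=53
G_4=53  [base 8] 6·8 + 5  →[8↦9]→  6·9 + 5 = 59  −1 ⇒ G_5=58

ω·6 + 5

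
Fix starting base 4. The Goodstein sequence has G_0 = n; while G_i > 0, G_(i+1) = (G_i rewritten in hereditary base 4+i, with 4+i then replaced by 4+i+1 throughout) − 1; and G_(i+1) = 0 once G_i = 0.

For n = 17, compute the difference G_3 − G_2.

[0] 17 ≡ 4^2 + 1 (base 4). Lift 5: 26. −1: 25.
[1] 25 ≡ 5^2 (base 5). Lift 6: 36. −1: 35.
[2] 35 ≡ 5·6 + 5 (base 6). Lift 7: 40. −1: 39.

4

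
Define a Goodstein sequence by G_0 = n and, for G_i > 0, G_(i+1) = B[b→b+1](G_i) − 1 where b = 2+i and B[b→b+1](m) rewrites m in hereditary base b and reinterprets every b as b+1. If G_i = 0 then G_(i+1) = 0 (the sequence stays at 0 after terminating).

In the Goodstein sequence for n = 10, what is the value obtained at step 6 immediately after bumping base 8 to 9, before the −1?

base 2: 10 = 2^(2 + 1) + 2; at 3: 3^(3 + 1) + 3 = 84; next = 83
base 3: 83 = 3^(3 + 1) + 2; at 4: 4^(4 + 1) + 2 = 1026; next = 1025
base 4: 1025 = 4^(4 + 1) + 1; at 5: 5^(5 + 1) + 1 = 15626; next = 15625
base 5: 15625 = 5^(5 + 1); at 6: 6^(6 + 1) = 279936; next = 279935
base 6: 279935 = 5·6^6 + 5·6^5 + 5·6^4 + 5·6^3 + 5·6^2 + 5·6 + 5; at 7: 5·7^7 + 5·7^5 + 5·7^4 + 5·7^3 + 5·7^2 + 5·7 + 5 = 4215755; next = 4215754
base 7: 4215754 = 5·7^7 + 5·7^5 + 5·7^4 + 5·7^3 + 5·7^2 + 5·7 + 4; at 8: 5·8^8 + 5·8^5 + 5·8^4 + 5·8^3 + 5·8^2 + 5·8 + 4 = 84073324; next = 84073323

1937434593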